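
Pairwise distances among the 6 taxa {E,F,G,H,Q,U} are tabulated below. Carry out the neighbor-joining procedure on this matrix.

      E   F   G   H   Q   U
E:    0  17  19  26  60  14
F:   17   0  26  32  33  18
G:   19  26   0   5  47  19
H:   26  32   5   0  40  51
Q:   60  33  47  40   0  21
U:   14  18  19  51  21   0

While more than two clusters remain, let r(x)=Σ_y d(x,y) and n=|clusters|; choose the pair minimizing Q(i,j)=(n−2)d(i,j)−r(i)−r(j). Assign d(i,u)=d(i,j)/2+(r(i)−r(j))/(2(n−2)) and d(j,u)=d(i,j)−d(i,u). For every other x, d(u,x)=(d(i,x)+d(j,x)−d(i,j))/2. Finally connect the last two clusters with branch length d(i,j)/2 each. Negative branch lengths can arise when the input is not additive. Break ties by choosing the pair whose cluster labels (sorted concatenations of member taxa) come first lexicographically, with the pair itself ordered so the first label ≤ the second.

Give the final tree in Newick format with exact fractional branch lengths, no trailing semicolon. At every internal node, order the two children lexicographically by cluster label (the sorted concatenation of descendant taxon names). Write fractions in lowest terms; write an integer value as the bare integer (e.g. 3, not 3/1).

(((E:123/16,(G:-9/4,H:29/4):197/16):105/16,F:83/16):157/32,(Q:265/12,U:-13/12):157/32)

iteration 1: select G,H (d=5, Q=-250); attach at lengths (-9/4, 29/4); label the merged cluster GH
  updated: d(E,GH)=20, d(F,GH)=53/2, d(GH,Q)=41, d(GH,U)=65/2
iteration 2: select Q,U (d=21, Q=-355/2); attach at lengths (265/12, -13/12); label the merged cluster QU
  updated: d(E,QU)=53/2, d(F,QU)=15, d(GH,QU)=105/4
iteration 3: select E,GH (d=20, Q=-385/4); attach at lengths (123/16, 197/16); label the merged cluster EGH
  updated: d(EGH,F)=47/4, d(EGH,QU)=131/8
iteration 4: select EGH,F (d=47/4, Q=-345/8); attach at lengths (105/16, 83/16); label the merged cluster EFGH
  updated: d(EFGH,QU)=157/16
iteration 5: select EFGH,QU (d=157/16); attach at lengths (157/32, 157/32); label the merged cluster EFGHQU
final tree: (((E:123/16,(G:-9/4,H:29/4):197/16):105/16,F:83/16):157/32,(Q:265/12,U:-13/12):157/32)
total length: 1081/16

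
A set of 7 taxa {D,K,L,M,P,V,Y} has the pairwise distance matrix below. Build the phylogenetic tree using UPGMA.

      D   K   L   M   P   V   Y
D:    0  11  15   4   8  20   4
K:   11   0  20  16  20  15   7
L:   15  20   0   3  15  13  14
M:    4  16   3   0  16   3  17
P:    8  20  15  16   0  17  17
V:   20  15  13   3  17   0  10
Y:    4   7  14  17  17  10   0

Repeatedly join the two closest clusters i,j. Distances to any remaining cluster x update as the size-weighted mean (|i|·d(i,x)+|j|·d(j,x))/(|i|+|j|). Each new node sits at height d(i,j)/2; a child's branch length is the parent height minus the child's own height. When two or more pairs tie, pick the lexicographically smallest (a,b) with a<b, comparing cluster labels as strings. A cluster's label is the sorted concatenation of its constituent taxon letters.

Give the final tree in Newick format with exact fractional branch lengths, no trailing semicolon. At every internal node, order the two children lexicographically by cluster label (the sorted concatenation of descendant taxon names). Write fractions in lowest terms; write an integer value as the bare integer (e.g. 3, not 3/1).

1. join L+M (d=3) ⇒ LM; edges |L|=3/2, |M|=3/2
  updated: d(D,LM)=19/2, d(K,LM)=18, d(LM,P)=31/2, d(LM,V)=8, d(LM,Y)=31/2
2. join D+Y (d=4) ⇒ DY; edges |D|=2, |Y|=2
  updated: d(DY,K)=9, d(DY,LM)=25/2, d(DY,P)=25/2, d(DY,V)=15
3. join LM+V (d=8) ⇒ LMV; edges |LM|=5/2, |V|=4
  updated: d(DY,LMV)=40/3, d(K,LMV)=17, d(LMV,P)=16
4. join DY+K (d=9) ⇒ DKY; edges |DY|=5/2, |K|=9/2
  updated: d(DKY,LMV)=131/9, d(DKY,P)=15
5. join DKY+LMV (d=131/9) ⇒ DKLMVY; edges |DKY|=25/9, |LMV|=59/18
  updated: d(DKLMVY,P)=31/2
6. join DKLMVY+P (d=31/2) ⇒ DKLMPVY; edges |DKLMVY|=17/36, |P|=31/4
final tree: ((((D:2,Y:2):5/2,K:9/2):25/9,((L:3/2,M:3/2):5/2,V:4):59/18):17/36,P:31/4)
total length: 313/9

((((D:2,Y:2):5/2,K:9/2):25/9,((L:3/2,M:3/2):5/2,V:4):59/18):17/36,P:31/4)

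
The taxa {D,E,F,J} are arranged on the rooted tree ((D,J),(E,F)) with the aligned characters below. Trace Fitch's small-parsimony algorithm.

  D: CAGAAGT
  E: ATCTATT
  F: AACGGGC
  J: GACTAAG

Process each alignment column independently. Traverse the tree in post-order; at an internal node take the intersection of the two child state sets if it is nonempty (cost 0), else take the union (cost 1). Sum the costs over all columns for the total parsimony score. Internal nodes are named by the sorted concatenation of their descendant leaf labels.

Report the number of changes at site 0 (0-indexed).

2

DJ@0: {C} ∪ {G} = {C,G} (union, +1)
EF@0: {A} ∩ {A} = {A} (intersection, +0)
DEFJ@0: {C,G} ∪ {A} = {A,C,G} (union, +1)
DJ@1: {A} ∩ {A} = {A} (intersection, +0)
EF@1: {T} ∪ {A} = {A,T} (union, +1)
DEFJ@1: {A} ∩ {A,T} = {A} (intersection, +0)
DJ@2: {G} ∪ {C} = {C,G} (union, +1)
EF@2: {C} ∩ {C} = {C} (intersection, +0)
DEFJ@2: {C,G} ∩ {C} = {C} (intersection, +0)
DJ@3: {A} ∪ {T} = {A,T} (union, +1)
EF@3: {T} ∪ {G} = {G,T} (union, +1)
DEFJ@3: {A,T} ∩ {G,T} = {T} (intersection, +0)
DJ@4: {A} ∩ {A} = {A} (intersection, +0)
EF@4: {A} ∪ {G} = {A,G} (union, +1)
DEFJ@4: {A} ∩ {A,G} = {A} (intersection, +0)
DJ@5: {G} ∪ {A} = {A,G} (union, +1)
EF@5: {T} ∪ {G} = {G,T} (union, +1)
DEFJ@5: {A,G} ∩ {G,T} = {G} (intersection, +0)
DJ@6: {T} ∪ {G} = {G,T} (union, +1)
EF@6: {T} ∪ {C} = {C,T} (union, +1)
DEFJ@6: {G,T} ∩ {C,T} = {T} (intersection, +0)
per-site changes: [2, 1, 1, 2, 1, 2, 2]; total = 11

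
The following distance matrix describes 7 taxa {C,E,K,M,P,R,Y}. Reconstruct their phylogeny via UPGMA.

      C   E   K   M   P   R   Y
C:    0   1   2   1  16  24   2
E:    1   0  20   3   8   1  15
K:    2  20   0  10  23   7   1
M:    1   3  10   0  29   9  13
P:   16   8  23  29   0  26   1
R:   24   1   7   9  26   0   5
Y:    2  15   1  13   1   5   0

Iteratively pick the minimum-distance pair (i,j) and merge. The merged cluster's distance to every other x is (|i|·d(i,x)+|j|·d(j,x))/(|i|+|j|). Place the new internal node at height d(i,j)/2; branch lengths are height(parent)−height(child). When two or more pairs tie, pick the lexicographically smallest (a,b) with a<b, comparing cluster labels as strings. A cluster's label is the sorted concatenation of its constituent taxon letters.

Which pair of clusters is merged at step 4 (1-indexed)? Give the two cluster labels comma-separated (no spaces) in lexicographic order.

KY,R

step 1: merge (C,E) at d=1; branch lengths C→1/2, E→1/2; new cluster CE
  updated: d(CE,K)=11, d(CE,M)=2, d(CE,P)=12, d(CE,R)=25/2, d(CE,Y)=17/2
step 2: merge (K,Y) at d=1; branch lengths K→1/2, Y→1/2; new cluster KY
  updated: d(CE,KY)=39/4, d(KY,M)=23/2, d(KY,P)=12, d(KY,R)=6
step 3: merge (CE,M) at d=2; branch lengths CE→1/2, M→1; new cluster CEM
  updated: d(CEM,KY)=31/3, d(CEM,P)=53/3, d(CEM,R)=34/3
step 4: merge (KY,R) at d=6; branch lengths KY→5/2, R→3; new cluster KRY
  updated: d(CEM,KRY)=32/3, d(KRY,P)=50/3
step 5: merge (CEM,KRY) at d=32/3; branch lengths CEM→13/3, KRY→7/3; new cluster CEKMRY
  updated: d(CEKMRY,P)=103/6
step 6: merge (CEKMRY,P) at d=103/6; branch lengths CEKMRY→13/4, P→103/12; new cluster CEKMPRY
final tree: ((((C:1/2,E:1/2):1/2,M:1):13/3,((K:1/2,Y:1/2):5/2,R:3):7/3):13/4,P:103/12)
total length: 55/2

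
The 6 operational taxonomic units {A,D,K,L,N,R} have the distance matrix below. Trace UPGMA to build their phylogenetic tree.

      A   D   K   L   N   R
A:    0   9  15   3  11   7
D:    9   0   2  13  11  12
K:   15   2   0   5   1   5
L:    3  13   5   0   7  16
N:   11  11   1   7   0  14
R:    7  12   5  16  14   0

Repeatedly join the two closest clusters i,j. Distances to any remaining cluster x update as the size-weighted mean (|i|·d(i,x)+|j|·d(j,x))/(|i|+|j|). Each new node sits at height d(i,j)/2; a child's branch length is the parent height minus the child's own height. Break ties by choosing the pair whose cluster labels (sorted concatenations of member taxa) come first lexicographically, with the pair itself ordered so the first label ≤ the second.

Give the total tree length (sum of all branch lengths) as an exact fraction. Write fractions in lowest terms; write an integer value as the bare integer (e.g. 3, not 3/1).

421/20

1. join K+N (d=1) ⇒ KN; edges |K|=1/2, |N|=1/2
  updated: d(A,KN)=13, d(D,KN)=13/2, d(KN,L)=6, d(KN,R)=19/2
2. join A+L (d=3) ⇒ AL; edges |A|=3/2, |L|=3/2
  updated: d(AL,D)=11, d(AL,KN)=19/2, d(AL,R)=23/2
3. join D+KN (d=13/2) ⇒ DKN; edges |D|=13/4, |KN|=11/4
  updated: d(AL,DKN)=10, d(DKN,R)=31/3
4. join AL+DKN (d=10) ⇒ ADKLN; edges |AL|=7/2, |DKN|=7/4
  updated: d(ADKLN,R)=54/5
5. join ADKLN+R (d=54/5) ⇒ ADKLNR; edges |ADKLN|=2/5, |R|=27/5
final tree: (((A:3/2,L:3/2):7/2,(D:13/4,(K:1/2,N:1/2):11/4):7/4):2/5,R:27/5)
total length: 421/20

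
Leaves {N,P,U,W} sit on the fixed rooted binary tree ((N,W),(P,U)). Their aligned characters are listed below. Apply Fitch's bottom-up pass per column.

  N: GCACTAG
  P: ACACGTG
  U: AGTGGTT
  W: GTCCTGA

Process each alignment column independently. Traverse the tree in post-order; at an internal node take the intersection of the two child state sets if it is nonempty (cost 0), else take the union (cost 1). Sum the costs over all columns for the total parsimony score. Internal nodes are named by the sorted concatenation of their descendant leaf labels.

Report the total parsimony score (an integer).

11

NW@0: {G} ∩ {G} = {G} (intersection, +0)
PU@0: {A} ∩ {A} = {A} (intersection, +0)
NPUW@0: {G} ∪ {A} = {A,G} (union, +1)
NW@1: {C} ∪ {T} = {C,T} (union, +1)
PU@1: {C} ∪ {G} = {C,G} (union, +1)
NPUW@1: {C,T} ∩ {C,G} = {C} (intersection, +0)
NW@2: {A} ∪ {C} = {A,C} (union, +1)
PU@2: {A} ∪ {T} = {A,T} (union, +1)
NPUW@2: {A,C} ∩ {A,T} = {A} (intersection, +0)
NW@3: {C} ∩ {C} = {C} (intersection, +0)
PU@3: {C} ∪ {G} = {C,G} (union, +1)
NPUW@3: {C} ∩ {C,G} = {C} (intersection, +0)
NW@4: {T} ∩ {T} = {T} (intersection, +0)
PU@4: {G} ∩ {G} = {G} (intersection, +0)
NPUW@4: {T} ∪ {G} = {G,T} (union, +1)
NW@5: {A} ∪ {G} = {A,G} (union, +1)
PU@5: {T} ∩ {T} = {T} (intersection, +0)
NPUW@5: {A,G} ∪ {T} = {A,G,T} (union, +1)
NW@6: {G} ∪ {A} = {A,G} (union, +1)
PU@6: {G} ∪ {T} = {G,T} (union, +1)
NPUW@6: {A,G} ∩ {G,T} = {G} (intersection, +0)
per-site changes: [1, 2, 2, 1, 1, 2, 2]; total = 11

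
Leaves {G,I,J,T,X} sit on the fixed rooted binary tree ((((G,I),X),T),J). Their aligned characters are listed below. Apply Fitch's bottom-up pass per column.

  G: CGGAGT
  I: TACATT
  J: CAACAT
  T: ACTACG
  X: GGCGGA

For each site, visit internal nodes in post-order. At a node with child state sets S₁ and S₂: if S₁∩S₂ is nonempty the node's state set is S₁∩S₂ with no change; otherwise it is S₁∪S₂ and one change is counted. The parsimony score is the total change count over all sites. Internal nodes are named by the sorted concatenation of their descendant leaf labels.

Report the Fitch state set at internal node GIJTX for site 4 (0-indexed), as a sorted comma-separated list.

A,C,G

GI@0: {C} ∪ {T} = {C,T} (union, +1)
GIX@0: {C,T} ∪ {G} = {C,G,T} (union, +1)
GITX@0: {C,G,T} ∪ {A} = {A,C,G,T} (union, +1)
GIJTX@0: {A,C,G,T} ∩ {C} = {C} (intersection, +0)
GI@1: {G} ∪ {A} = {A,G} (union, +1)
GIX@1: {A,G} ∩ {G} = {G} (intersection, +0)
GITX@1: {G} ∪ {C} = {C,G} (union, +1)
GIJTX@1: {C,G} ∪ {A} = {A,C,G} (union, +1)
GI@2: {G} ∪ {C} = {C,G} (union, +1)
GIX@2: {C,G} ∩ {C} = {C} (intersection, +0)
GITX@2: {C} ∪ {T} = {C,T} (union, +1)
GIJTX@2: {C,T} ∪ {A} = {A,C,T} (union, +1)
GI@3: {A} ∩ {A} = {A} (intersection, +0)
GIX@3: {A} ∪ {G} = {A,G} (union, +1)
GITX@3: {A,G} ∩ {A} = {A} (intersection, +0)
GIJTX@3: {A} ∪ {C} = {A,C} (union, +1)
GI@4: {G} ∪ {T} = {G,T} (union, +1)
GIX@4: {G,T} ∩ {G} = {G} (intersection, +0)
GITX@4: {G} ∪ {C} = {C,G} (union, +1)
GIJTX@4: {C,G} ∪ {A} = {A,C,G} (union, +1)
GI@5: {T} ∩ {T} = {T} (intersection, +0)
GIX@5: {T} ∪ {A} = {A,T} (union, +1)
GITX@5: {A,T} ∪ {G} = {A,G,T} (union, +1)
GIJTX@5: {A,G,T} ∩ {T} = {T} (intersection, +0)
per-site changes: [3, 3, 3, 2, 3, 2]; total = 16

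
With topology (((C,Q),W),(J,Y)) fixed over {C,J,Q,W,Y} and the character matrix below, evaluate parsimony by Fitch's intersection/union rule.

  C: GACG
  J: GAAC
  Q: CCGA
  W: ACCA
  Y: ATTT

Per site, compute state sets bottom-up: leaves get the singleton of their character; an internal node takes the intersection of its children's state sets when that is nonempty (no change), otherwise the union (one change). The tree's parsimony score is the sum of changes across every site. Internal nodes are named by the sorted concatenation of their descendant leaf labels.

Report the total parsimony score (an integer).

[col 0] CQ: children C:{G}, Q:{C} ∪→ {C,G}; cost 1
[col 0] CQW: children CQ:{C,G}, W:{A} ∪→ {A,C,G}; cost 1
[col 0] JY: children J:{G}, Y:{A} ∪→ {A,G}; cost 1
[col 0] CJQWY: children CQW:{A,C,G}, JY:{A,G} ∩→ {A,G}; cost 0
[col 1] CQ: children C:{A}, Q:{C} ∪→ {A,C}; cost 1
[col 1] CQW: children CQ:{A,C}, W:{C} ∩→ {C}; cost 0
[col 1] JY: children J:{A}, Y:{T} ∪→ {A,T}; cost 1
[col 1] CJQWY: children CQW:{C}, JY:{A,T} ∪→ {A,C,T}; cost 1
[col 2] CQ: children C:{C}, Q:{G} ∪→ {C,G}; cost 1
[col 2] CQW: children CQ:{C,G}, W:{C} ∩→ {C}; cost 0
[col 2] JY: children J:{A}, Y:{T} ∪→ {A,T}; cost 1
[col 2] CJQWY: children CQW:{C}, JY:{A,T} ∪→ {A,C,T}; cost 1
[col 3] CQ: children C:{G}, Q:{A} ∪→ {A,G}; cost 1
[col 3] CQW: children CQ:{A,G}, W:{A} ∩→ {A}; cost 0
[col 3] JY: children J:{C}, Y:{T} ∪→ {C,T}; cost 1
[col 3] CJQWY: children CQW:{A}, JY:{C,T} ∪→ {A,C,T}; cost 1
per-site changes: [3, 3, 3, 3]; total = 12

12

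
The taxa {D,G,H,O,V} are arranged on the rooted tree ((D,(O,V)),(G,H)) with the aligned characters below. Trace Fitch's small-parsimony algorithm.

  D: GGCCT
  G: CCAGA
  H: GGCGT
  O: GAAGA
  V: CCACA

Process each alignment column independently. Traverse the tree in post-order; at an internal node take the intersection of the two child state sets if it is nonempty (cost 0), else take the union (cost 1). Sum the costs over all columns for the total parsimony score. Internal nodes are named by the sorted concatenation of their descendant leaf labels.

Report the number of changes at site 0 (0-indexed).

OV@0: {G} ∪ {C} = {C,G} (union, +1)
DOV@0: {G} ∩ {C,G} = {G} (intersection, +0)
GH@0: {C} ∪ {G} = {C,G} (union, +1)
DGHOV@0: {G} ∩ {C,G} = {G} (intersection, +0)
OV@1: {A} ∪ {C} = {A,C} (union, +1)
DOV@1: {G} ∪ {A,C} = {A,C,G} (union, +1)
GH@1: {C} ∪ {G} = {C,G} (union, +1)
DGHOV@1: {A,C,G} ∩ {C,G} = {C,G} (intersection, +0)
OV@2: {A} ∩ {A} = {A} (intersection, +0)
DOV@2: {C} ∪ {A} = {A,C} (union, +1)
GH@2: {A} ∪ {C} = {A,C} (union, +1)
DGHOV@2: {A,C} ∩ {A,C} = {A,C} (intersection, +0)
OV@3: {G} ∪ {C} = {C,G} (union, +1)
DOV@3: {C} ∩ {C,G} = {C} (intersection, +0)
GH@3: {G} ∩ {G} = {G} (intersection, +0)
DGHOV@3: {C} ∪ {G} = {C,G} (union, +1)
OV@4: {A} ∩ {A} = {A} (intersection, +0)
DOV@4: {T} ∪ {A} = {A,T} (union, +1)
GH@4: {A} ∪ {T} = {A,T} (union, +1)
DGHOV@4: {A,T} ∩ {A,T} = {A,T} (intersection, +0)
per-site changes: [2, 3, 2, 2, 2]; total = 11

2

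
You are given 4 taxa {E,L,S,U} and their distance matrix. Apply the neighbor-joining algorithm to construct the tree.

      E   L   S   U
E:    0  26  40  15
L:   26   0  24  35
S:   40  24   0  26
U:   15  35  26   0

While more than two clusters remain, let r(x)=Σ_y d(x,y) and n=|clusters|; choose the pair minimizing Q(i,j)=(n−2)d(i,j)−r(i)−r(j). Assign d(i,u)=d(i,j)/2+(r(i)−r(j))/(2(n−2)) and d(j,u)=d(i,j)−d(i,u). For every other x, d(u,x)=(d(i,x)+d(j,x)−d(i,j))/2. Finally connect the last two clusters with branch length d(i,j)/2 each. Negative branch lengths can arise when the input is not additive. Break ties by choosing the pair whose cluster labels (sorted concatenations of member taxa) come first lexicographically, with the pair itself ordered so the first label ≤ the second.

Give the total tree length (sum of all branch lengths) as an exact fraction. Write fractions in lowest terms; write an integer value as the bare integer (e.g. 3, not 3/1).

205/4

step 1: merge (E,U) at d=15, Q=-127; branch lengths E→35/4, U→25/4; new cluster EU
  updated: d(EU,L)=23, d(EU,S)=51/2
step 2: merge (EU,L) at d=23, Q=-145/2; branch lengths EU→49/4, L→43/4; new cluster ELU
  updated: d(ELU,S)=53/4
step 3: merge (ELU,S) at d=53/4; branch lengths ELU→53/8, S→53/8; new cluster ELSU
final tree: (((E:35/4,U:25/4):49/4,L:43/4):53/8,S:53/8)
total length: 205/4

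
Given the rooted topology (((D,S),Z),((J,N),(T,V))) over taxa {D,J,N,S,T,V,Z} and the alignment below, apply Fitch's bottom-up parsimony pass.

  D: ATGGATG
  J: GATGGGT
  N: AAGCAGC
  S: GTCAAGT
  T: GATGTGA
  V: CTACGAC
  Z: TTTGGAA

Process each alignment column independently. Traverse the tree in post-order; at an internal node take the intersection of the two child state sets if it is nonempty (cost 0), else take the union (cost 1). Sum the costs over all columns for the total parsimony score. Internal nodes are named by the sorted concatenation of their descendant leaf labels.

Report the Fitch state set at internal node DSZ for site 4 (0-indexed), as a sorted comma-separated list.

site 0, node DS: D={A} ∪ S={G} → {A,G} (+1)
site 0, node DSZ: DS={A,G} ∪ Z={T} → {A,G,T} (+1)
site 0, node JN: J={G} ∪ N={A} → {A,G} (+1)
site 0, node TV: T={G} ∪ V={C} → {C,G} (+1)
site 0, node JNTV: JN={A,G} ∩ TV={C,G} → {G} (+0)
site 0, node DJNSTVZ: DSZ={A,G,T} ∩ JNTV={G} → {G} (+0)
site 1, node DS: D={T} ∩ S={T} → {T} (+0)
site 1, node DSZ: DS={T} ∩ Z={T} → {T} (+0)
site 1, node JN: J={A} ∩ N={A} → {A} (+0)
site 1, node TV: T={A} ∪ V={T} → {A,T} (+1)
site 1, node JNTV: JN={A} ∩ TV={A,T} → {A} (+0)
site 1, node DJNSTVZ: DSZ={T} ∪ JNTV={A} → {A,T} (+1)
site 2, node DS: D={G} ∪ S={C} → {C,G} (+1)
site 2, node DSZ: DS={C,G} ∪ Z={T} → {C,G,T} (+1)
site 2, node JN: J={T} ∪ N={G} → {G,T} (+1)
site 2, node TV: T={T} ∪ V={A} → {A,T} (+1)
site 2, node JNTV: JN={G,T} ∩ TV={A,T} → {T} (+0)
site 2, node DJNSTVZ: DSZ={C,G,T} ∩ JNTV={T} → {T} (+0)
site 3, node DS: D={G} ∪ S={A} → {A,G} (+1)
site 3, node DSZ: DS={A,G} ∩ Z={G} → {G} (+0)
site 3, node JN: J={G} ∪ N={C} → {C,G} (+1)
site 3, node TV: T={G} ∪ V={C} → {C,G} (+1)
site 3, node JNTV: JN={C,G} ∩ TV={C,G} → {C,G} (+0)
site 3, node DJNSTVZ: DSZ={G} ∩ JNTV={C,G} → {G} (+0)
site 4, node DS: D={A} ∩ S={A} → {A} (+0)
site 4, node DSZ: DS={A} ∪ Z={G} → {A,G} (+1)
site 4, node JN: J={G} ∪ N={A} → {A,G} (+1)
site 4, node TV: T={T} ∪ V={G} → {G,T} (+1)
site 4, node JNTV: JN={A,G} ∩ TV={G,T} → {G} (+0)
site 4, node DJNSTVZ: DSZ={A,G} ∩ JNTV={G} → {G} (+0)
site 5, node DS: D={T} ∪ S={G} → {G,T} (+1)
site 5, node DSZ: DS={G,T} ∪ Z={A} → {A,G,T} (+1)
site 5, node JN: J={G} ∩ N={G} → {G} (+0)
site 5, node TV: T={G} ∪ V={A} → {A,G} (+1)
site 5, node JNTV: JN={G} ∩ TV={A,G} → {G} (+0)
site 5, node DJNSTVZ: DSZ={A,G,T} ∩ JNTV={G} → {G} (+0)
site 6, node DS: D={G} ∪ S={T} → {G,T} (+1)
site 6, node DSZ: DS={G,T} ∪ Z={A} → {A,G,T} (+1)
site 6, node JN: J={T} ∪ N={C} → {C,T} (+1)
site 6, node TV: T={A} ∪ V={C} → {A,C} (+1)
site 6, node JNTV: JN={C,T} ∩ TV={A,C} → {C} (+0)
site 6, node DJNSTVZ: DSZ={A,G,T} ∪ JNTV={C} → {A,C,G,T} (+1)
per-site changes: [4, 2, 4, 3, 3, 3, 5]; total = 24

A,G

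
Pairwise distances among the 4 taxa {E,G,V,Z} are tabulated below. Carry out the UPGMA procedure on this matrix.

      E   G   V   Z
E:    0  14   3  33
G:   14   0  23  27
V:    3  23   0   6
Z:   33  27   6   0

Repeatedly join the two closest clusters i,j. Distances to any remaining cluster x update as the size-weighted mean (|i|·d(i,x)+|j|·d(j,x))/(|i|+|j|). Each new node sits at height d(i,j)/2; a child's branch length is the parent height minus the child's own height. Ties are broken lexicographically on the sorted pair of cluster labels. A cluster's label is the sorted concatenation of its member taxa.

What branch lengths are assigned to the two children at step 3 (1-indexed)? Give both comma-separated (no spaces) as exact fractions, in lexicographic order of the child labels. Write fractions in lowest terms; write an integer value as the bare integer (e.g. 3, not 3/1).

7/4,11

1. join E+V (d=3) ⇒ EV; edges |E|=3/2, |V|=3/2
  updated: d(EV,G)=37/2, d(EV,Z)=39/2
2. join EV+G (d=37/2) ⇒ EGV; edges |EV|=31/4, |G|=37/4
  updated: d(EGV,Z)=22
3. join EGV+Z (d=22) ⇒ EGVZ; edges |EGV|=7/4, |Z|=11
final tree: (((E:3/2,V:3/2):31/4,G:37/4):7/4,Z:11)
total length: 131/4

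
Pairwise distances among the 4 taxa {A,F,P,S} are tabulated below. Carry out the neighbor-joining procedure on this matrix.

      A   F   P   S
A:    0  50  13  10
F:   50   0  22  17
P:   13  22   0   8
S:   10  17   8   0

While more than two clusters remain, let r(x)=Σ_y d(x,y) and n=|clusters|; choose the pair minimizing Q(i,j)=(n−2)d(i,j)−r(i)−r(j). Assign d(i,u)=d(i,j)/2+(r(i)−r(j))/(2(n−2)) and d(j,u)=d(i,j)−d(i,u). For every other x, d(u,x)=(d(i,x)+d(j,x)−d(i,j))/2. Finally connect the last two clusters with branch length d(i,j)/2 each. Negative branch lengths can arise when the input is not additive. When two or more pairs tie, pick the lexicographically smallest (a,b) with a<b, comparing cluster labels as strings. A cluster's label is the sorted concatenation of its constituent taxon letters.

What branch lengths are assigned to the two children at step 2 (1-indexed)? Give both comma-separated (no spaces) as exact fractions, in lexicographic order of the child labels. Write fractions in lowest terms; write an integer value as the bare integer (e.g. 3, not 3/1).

15/2,22

step 1: merge (A,P) at d=13, Q=-90; branch lengths A→14, P→-1; new cluster AP
  updated: d(AP,F)=59/2, d(AP,S)=5/2
step 2: merge (AP,F) at d=59/2, Q=-49; branch lengths AP→15/2, F→22; new cluster AFP
  updated: d(AFP,S)=-5
step 3: merge (AFP,S) at d=-5; branch lengths AFP→-5/2, S→-5/2; new cluster AFPS
final tree: (((A:14,P:-1):15/2,F:22):-5/2,S:-5/2)
total length: 75/2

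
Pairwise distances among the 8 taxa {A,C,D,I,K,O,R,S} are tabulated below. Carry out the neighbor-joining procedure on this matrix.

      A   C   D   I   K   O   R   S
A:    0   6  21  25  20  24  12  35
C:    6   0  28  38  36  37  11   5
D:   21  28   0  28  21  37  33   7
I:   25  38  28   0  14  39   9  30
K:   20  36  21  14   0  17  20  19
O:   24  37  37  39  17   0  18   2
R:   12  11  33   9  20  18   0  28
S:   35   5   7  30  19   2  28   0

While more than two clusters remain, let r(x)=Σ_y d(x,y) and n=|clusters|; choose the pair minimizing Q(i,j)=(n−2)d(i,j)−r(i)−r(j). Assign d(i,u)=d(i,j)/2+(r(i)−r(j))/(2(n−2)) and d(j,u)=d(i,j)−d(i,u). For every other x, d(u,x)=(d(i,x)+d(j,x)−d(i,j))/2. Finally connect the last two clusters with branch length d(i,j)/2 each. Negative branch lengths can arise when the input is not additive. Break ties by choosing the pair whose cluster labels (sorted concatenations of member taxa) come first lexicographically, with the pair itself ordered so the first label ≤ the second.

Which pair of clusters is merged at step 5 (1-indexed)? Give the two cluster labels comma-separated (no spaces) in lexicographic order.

iteration 1: select O,S (d=2, Q=-288); attach at lengths (5, -3); label the merged cluster OS
  updated: d(A,OS)=57/2, d(C,OS)=20, d(D,OS)=21, d(I,OS)=67/2, d(K,OS)=17, d(OS,R)=22
iteration 2: select A,C (d=6, Q=-443/2); attach at lengths (7/20, 113/20); label the merged cluster AC
  updated: d(AC,D)=43/2, d(AC,I)=57/2, d(AC,K)=25, d(AC,OS)=85/4, d(AC,R)=17/2
iteration 3: select I,R (d=9, Q=-339/2); attach at lengths (113/16, 31/16); label the merged cluster IR
  updated: d(AC,IR)=14, d(D,IR)=26, d(IR,K)=25/2, d(IR,OS)=93/4
iteration 4: select AC,IR (d=14, Q=-231/2); attach at lengths (8, 6); label the merged cluster ACIR
  updated: d(ACIR,D)=67/4, d(ACIR,K)=47/4, d(ACIR,OS)=61/4
iteration 5: select ACIR,K (d=47/4, Q=-70); attach at lengths (35/8, 59/8); label the merged cluster ACIKR
  updated: d(ACIKR,D)=13, d(ACIKR,OS)=41/4
iteration 6: select ACIKR,D (d=13, Q=-177/4); attach at lengths (9/8, 95/8); label the merged cluster ACDIKR
  updated: d(ACDIKR,OS)=73/8
iteration 7: select ACDIKR,OS (d=73/8); attach at lengths (73/16, 73/16); label the merged cluster ACDIKORS
final tree: (((((A:7/20,C:113/20):8,(I:113/16,R:31/16):6):35/8,K:59/8):9/8,D:95/8):73/16,(O:5,S:-3):73/16)
total length: 519/8

ACIR,K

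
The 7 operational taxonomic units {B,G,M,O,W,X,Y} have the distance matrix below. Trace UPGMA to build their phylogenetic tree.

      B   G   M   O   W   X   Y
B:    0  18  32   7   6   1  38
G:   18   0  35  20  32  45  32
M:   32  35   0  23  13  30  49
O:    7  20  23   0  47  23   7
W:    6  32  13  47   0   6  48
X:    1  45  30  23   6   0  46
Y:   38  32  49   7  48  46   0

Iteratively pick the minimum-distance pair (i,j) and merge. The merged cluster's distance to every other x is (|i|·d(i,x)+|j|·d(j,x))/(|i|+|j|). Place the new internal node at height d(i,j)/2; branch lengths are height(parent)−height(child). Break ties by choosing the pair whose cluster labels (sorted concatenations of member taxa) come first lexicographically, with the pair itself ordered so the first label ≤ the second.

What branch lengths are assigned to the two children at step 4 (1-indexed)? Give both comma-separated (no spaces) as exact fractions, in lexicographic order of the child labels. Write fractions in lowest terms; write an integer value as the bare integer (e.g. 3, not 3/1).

19/2,25/2

1. join B+X (d=1) ⇒ BX; edges |B|=1/2, |X|=1/2
  updated: d(BX,G)=63/2, d(BX,M)=31, d(BX,O)=15, d(BX,W)=6, d(BX,Y)=42
2. join BX+W (d=6) ⇒ BWX; edges |BX|=5/2, |W|=3
  updated: d(BWX,G)=95/3, d(BWX,M)=25, d(BWX,O)=77/3, d(BWX,Y)=44
3. join O+Y (d=7) ⇒ OY; edges |O|=7/2, |Y|=7/2
  updated: d(BWX,OY)=209/6, d(G,OY)=26, d(M,OY)=36
4. join BWX+M (d=25) ⇒ BMWX; edges |BWX|=19/2, |M|=25/2
  updated: d(BMWX,G)=65/2, d(BMWX,OY)=281/8
5. join G+OY (d=26) ⇒ GOY; edges |G|=13, |OY|=19/2
  updated: d(BMWX,GOY)=137/4
6. join BMWX+GOY (d=137/4) ⇒ BGMOWXY; edges |BMWX|=37/8, |GOY|=33/8
final tree: ((((B:1/2,X:1/2):5/2,W:3):19/2,M:25/2):37/8,(G:13,(O:7/2,Y:7/2):19/2):33/8)
total length: 267/4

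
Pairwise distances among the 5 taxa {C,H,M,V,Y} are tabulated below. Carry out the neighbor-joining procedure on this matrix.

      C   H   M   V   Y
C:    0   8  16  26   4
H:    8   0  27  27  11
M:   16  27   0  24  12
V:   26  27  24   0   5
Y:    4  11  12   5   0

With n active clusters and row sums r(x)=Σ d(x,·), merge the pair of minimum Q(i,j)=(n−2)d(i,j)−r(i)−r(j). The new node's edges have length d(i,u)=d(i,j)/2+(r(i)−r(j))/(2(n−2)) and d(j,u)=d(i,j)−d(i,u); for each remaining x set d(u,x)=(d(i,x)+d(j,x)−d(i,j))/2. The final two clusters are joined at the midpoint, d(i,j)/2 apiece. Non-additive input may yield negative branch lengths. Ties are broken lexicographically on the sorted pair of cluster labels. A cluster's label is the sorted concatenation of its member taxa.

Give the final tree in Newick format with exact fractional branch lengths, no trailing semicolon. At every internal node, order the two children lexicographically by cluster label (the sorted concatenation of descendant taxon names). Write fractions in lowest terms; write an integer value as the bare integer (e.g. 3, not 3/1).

iteration 1: select C,H (d=8, Q=-103); attach at lengths (5/6, 43/6); label the merged cluster CH
  updated: d(CH,M)=35/2, d(CH,V)=45/2, d(CH,Y)=7/2
iteration 2: select CH,M (d=35/2, Q=-62); attach at lengths (25/4, 45/4); label the merged cluster CHM
  updated: d(CHM,V)=29/2, d(CHM,Y)=-1
iteration 3: select CHM,V (d=29/2, Q=-37/2); attach at lengths (17/4, 41/4); label the merged cluster CHMV
  updated: d(CHMV,Y)=-21/4
iteration 4: select CHMV,Y (d=-21/4); attach at lengths (-21/8, -21/8); label the merged cluster CHMVY
final tree: ((((C:5/6,H:43/6):25/4,M:45/4):17/4,V:41/4):-21/8,Y:-21/8)
total length: 139/4

((((C:5/6,H:43/6):25/4,M:45/4):17/4,V:41/4):-21/8,Y:-21/8)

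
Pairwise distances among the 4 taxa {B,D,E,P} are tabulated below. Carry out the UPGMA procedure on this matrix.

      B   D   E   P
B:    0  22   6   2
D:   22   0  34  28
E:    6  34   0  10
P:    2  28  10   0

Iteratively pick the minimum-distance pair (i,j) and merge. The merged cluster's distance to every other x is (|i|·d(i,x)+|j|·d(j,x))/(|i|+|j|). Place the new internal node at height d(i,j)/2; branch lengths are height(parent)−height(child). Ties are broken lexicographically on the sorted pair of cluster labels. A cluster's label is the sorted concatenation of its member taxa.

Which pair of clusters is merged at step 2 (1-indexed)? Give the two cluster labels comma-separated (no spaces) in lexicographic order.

BP,E

1. join B+P (d=2) ⇒ BP; edges |B|=1, |P|=1
  updated: d(BP,D)=25, d(BP,E)=8
2. join BP+E (d=8) ⇒ BEP; edges |BP|=3, |E|=4
  updated: d(BEP,D)=28
3. join BEP+D (d=28) ⇒ BDEP; edges |BEP|=10, |D|=14
final tree: (((B:1,P:1):3,E:4):10,D:14)
total length: 33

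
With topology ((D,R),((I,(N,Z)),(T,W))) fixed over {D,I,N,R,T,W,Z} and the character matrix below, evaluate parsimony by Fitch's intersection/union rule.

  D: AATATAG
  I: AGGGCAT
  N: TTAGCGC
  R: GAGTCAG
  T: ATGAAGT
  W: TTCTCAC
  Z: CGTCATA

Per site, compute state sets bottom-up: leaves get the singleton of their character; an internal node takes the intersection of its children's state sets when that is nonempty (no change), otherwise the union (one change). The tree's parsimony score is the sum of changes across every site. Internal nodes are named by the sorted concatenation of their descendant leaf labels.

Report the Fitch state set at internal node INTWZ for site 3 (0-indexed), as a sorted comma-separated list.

A,G,T

[col 0] DR: children D:{A}, R:{G} ∪→ {A,G}; cost 1
[col 0] NZ: children N:{T}, Z:{C} ∪→ {C,T}; cost 1
[col 0] INZ: children I:{A}, NZ:{C,T} ∪→ {A,C,T}; cost 1
[col 0] TW: children T:{A}, W:{T} ∪→ {A,T}; cost 1
[col 0] INTWZ: children INZ:{A,C,T}, TW:{A,T} ∩→ {A,T}; cost 0
[col 0] DINRTWZ: children DR:{A,G}, INTWZ:{A,T} ∩→ {A}; cost 0
[col 1] DR: children D:{A}, R:{A} ∩→ {A}; cost 0
[col 1] NZ: children N:{T}, Z:{G} ∪→ {G,T}; cost 1
[col 1] INZ: children I:{G}, NZ:{G,T} ∩→ {G}; cost 0
[col 1] TW: children T:{T}, W:{T} ∩→ {T}; cost 0
[col 1] INTWZ: children INZ:{G}, TW:{T} ∪→ {G,T}; cost 1
[col 1] DINRTWZ: children DR:{A}, INTWZ:{G,T} ∪→ {A,G,T}; cost 1
[col 2] DR: children D:{T}, R:{G} ∪→ {G,T}; cost 1
[col 2] NZ: children N:{A}, Z:{T} ∪→ {A,T}; cost 1
[col 2] INZ: children I:{G}, NZ:{A,T} ∪→ {A,G,T}; cost 1
[col 2] TW: children T:{G}, W:{C} ∪→ {C,G}; cost 1
[col 2] INTWZ: children INZ:{A,G,T}, TW:{C,G} ∩→ {G}; cost 0
[col 2] DINRTWZ: children DR:{G,T}, INTWZ:{G} ∩→ {G}; cost 0
[col 3] DR: children D:{A}, R:{T} ∪→ {A,T}; cost 1
[col 3] NZ: children N:{G}, Z:{C} ∪→ {C,G}; cost 1
[col 3] INZ: children I:{G}, NZ:{C,G} ∩→ {G}; cost 0
[col 3] TW: children T:{A}, W:{T} ∪→ {A,T}; cost 1
[col 3] INTWZ: children INZ:{G}, TW:{A,T} ∪→ {A,G,T}; cost 1
[col 3] DINRTWZ: children DR:{A,T}, INTWZ:{A,G,T} ∩→ {A,T}; cost 0
[col 4] DR: children D:{T}, R:{C} ∪→ {C,T}; cost 1
[col 4] NZ: children N:{C}, Z:{A} ∪→ {A,C}; cost 1
[col 4] INZ: children I:{C}, NZ:{A,C} ∩→ {C}; cost 0
[col 4] TW: children T:{A}, W:{C} ∪→ {A,C}; cost 1
[col 4] INTWZ: children INZ:{C}, TW:{A,C} ∩→ {C}; cost 0
[col 4] DINRTWZ: children DR:{C,T}, INTWZ:{C} ∩→ {C}; cost 0
[col 5] DR: children D:{A}, R:{A} ∩→ {A}; cost 0
[col 5] NZ: children N:{G}, Z:{T} ∪→ {G,T}; cost 1
[col 5] INZ: children I:{A}, NZ:{G,T} ∪→ {A,G,T}; cost 1
[col 5] TW: children T:{G}, W:{A} ∪→ {A,G}; cost 1
[col 5] INTWZ: children INZ:{A,G,T}, TW:{A,G} ∩→ {A,G}; cost 0
[col 5] DINRTWZ: children DR:{A}, INTWZ:{A,G} ∩→ {A}; cost 0
[col 6] DR: children D:{G}, R:{G} ∩→ {G}; cost 0
[col 6] NZ: children N:{C}, Z:{A} ∪→ {A,C}; cost 1
[col 6] INZ: children I:{T}, NZ:{A,C} ∪→ {A,C,T}; cost 1
[col 6] TW: children T:{T}, W:{C} ∪→ {C,T}; cost 1
[col 6] INTWZ: children INZ:{A,C,T}, TW:{C,T} ∩→ {C,T}; cost 0
[col 6] DINRTWZ: children DR:{G}, INTWZ:{C,T} ∪→ {C,G,T}; cost 1
per-site changes: [4, 3, 4, 4, 3, 3, 4]; total = 25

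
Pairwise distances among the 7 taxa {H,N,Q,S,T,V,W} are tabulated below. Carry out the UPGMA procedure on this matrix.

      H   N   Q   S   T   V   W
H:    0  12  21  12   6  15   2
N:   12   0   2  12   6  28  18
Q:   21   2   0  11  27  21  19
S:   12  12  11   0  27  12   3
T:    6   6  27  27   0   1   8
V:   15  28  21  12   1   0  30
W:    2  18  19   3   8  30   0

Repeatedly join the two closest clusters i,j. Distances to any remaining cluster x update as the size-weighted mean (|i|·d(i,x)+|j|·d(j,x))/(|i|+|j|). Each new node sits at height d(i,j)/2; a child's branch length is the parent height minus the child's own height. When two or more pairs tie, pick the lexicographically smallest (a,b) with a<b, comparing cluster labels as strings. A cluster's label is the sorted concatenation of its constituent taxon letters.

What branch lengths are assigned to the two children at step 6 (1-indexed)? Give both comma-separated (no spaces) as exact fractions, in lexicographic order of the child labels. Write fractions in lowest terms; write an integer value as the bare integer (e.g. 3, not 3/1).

1. join T+V (d=1) ⇒ TV; edges |T|=1/2, |V|=1/2
  updated: d(H,TV)=21/2, d(N,TV)=17, d(Q,TV)=24, d(S,TV)=39/2, d(TV,W)=19
2. join H+W (d=2) ⇒ HW; edges |H|=1, |W|=1
  updated: d(HW,N)=15, d(HW,Q)=20, d(HW,S)=15/2, d(HW,TV)=59/4
3. join N+Q (d=2) ⇒ NQ; edges |N|=1, |Q|=1
  updated: d(HW,NQ)=35/2, d(NQ,S)=23/2, d(NQ,TV)=41/2
4. join HW+S (d=15/2) ⇒ HSW; edges |HW|=11/4, |S|=15/4
  updated: d(HSW,NQ)=31/2, d(HSW,TV)=49/3
5. join HSW+NQ (d=31/2) ⇒ HNQSW; edges |HSW|=4, |NQ|=27/4
  updated: d(HNQSW,TV)=18
6. join HNQSW+TV (d=18) ⇒ HNQSTVW; edges |HNQSW|=5/4, |TV|=17/2
final tree: ((((H:1,W:1):11/4,S:15/4):4,(N:1,Q:1):27/4):5/4,(T:1/2,V:1/2):17/2)
total length: 32

5/4,17/2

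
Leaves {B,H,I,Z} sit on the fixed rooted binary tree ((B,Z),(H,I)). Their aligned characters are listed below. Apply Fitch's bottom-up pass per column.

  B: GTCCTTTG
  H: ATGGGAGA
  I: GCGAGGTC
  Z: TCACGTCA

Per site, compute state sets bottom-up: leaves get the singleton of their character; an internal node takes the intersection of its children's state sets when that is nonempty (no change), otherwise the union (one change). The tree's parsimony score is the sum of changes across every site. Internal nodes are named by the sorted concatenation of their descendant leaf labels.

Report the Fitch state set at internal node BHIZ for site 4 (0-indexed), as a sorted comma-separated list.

G

site 0, node BZ: B={G} ∪ Z={T} → {G,T} (+1)
site 0, node HI: H={A} ∪ I={G} → {A,G} (+1)
site 0, node BHIZ: BZ={G,T} ∩ HI={A,G} → {G} (+0)
site 1, node BZ: B={T} ∪ Z={C} → {C,T} (+1)
site 1, node HI: H={T} ∪ I={C} → {C,T} (+1)
site 1, node BHIZ: BZ={C,T} ∩ HI={C,T} → {C,T} (+0)
site 2, node BZ: B={C} ∪ Z={A} → {A,C} (+1)
site 2, node HI: H={G} ∩ I={G} → {G} (+0)
site 2, node BHIZ: BZ={A,C} ∪ HI={G} → {A,C,G} (+1)
site 3, node BZ: B={C} ∩ Z={C} → {C} (+0)
site 3, node HI: H={G} ∪ I={A} → {A,G} (+1)
site 3, node BHIZ: BZ={C} ∪ HI={A,G} → {A,C,G} (+1)
site 4, node BZ: B={T} ∪ Z={G} → {G,T} (+1)
site 4, node HI: H={G} ∩ I={G} → {G} (+0)
site 4, node BHIZ: BZ={G,T} ∩ HI={G} → {G} (+0)
site 5, node BZ: B={T} ∩ Z={T} → {T} (+0)
site 5, node HI: H={A} ∪ I={G} → {A,G} (+1)
site 5, node BHIZ: BZ={T} ∪ HI={A,G} → {A,G,T} (+1)
site 6, node BZ: B={T} ∪ Z={C} → {C,T} (+1)
site 6, node HI: H={G} ∪ I={T} → {G,T} (+1)
site 6, node BHIZ: BZ={C,T} ∩ HI={G,T} → {T} (+0)
site 7, node BZ: B={G} ∪ Z={A} → {A,G} (+1)
site 7, node HI: H={A} ∪ I={C} → {A,C} (+1)
site 7, node BHIZ: BZ={A,G} ∩ HI={A,C} → {A} (+0)
per-site changes: [2, 2, 2, 2, 1, 2, 2, 2]; total = 15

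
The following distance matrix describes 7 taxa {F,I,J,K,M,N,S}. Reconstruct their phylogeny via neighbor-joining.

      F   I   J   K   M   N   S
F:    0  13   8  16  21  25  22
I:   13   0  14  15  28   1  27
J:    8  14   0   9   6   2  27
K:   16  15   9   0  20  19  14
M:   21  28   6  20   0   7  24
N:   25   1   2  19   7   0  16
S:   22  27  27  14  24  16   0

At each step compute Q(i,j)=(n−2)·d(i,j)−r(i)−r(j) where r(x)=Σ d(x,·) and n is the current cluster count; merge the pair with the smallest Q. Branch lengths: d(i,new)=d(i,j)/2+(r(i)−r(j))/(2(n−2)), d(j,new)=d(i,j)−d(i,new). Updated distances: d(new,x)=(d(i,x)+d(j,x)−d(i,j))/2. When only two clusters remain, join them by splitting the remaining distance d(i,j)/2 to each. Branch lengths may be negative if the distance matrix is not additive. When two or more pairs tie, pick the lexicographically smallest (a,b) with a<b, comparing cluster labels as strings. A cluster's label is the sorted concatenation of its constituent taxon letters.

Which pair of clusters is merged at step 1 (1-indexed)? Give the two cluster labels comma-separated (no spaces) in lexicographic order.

I,N

1. join I+N (d=1, Q=-163) ⇒ IN; edges |I|=33/10, |N|=-23/10
  updated: d(F,IN)=37/2, d(IN,J)=15/2, d(IN,K)=33/2, d(IN,M)=17, d(IN,S)=21
2. join K+S (d=14, Q=-255/2) ⇒ KS; edges |K|=47/16, |S|=177/16
  updated: d(F,KS)=12, d(IN,KS)=47/4, d(J,KS)=11, d(KS,M)=15
3. join J+M (d=6, Q=-147/2) ⇒ JM; edges |J|=-17/12, |M|=89/12
  updated: d(F,JM)=23/2, d(IN,JM)=37/4, d(JM,KS)=10
4. join F+KS (d=12, Q=-207/4) ⇒ FKS; edges |F|=129/16, |KS|=63/16
  updated: d(FKS,IN)=73/8, d(FKS,JM)=19/4
5. join FKS+IN (d=73/8, Q=-185/8) ⇒ FIKNS; edges |FKS|=37/16, |IN|=109/16
  updated: d(FIKNS,JM)=39/16
6. join FIKNS+JM (d=39/16) ⇒ FIJKMNS; edges |FIKNS|=39/32, |JM|=39/32
final tree: (((F:129/16,(K:47/16,S:177/16):63/16):37/16,(I:33/10,N:-23/10):109/16):39/32,(J:-17/12,M:89/12):39/32)
total length: 713/16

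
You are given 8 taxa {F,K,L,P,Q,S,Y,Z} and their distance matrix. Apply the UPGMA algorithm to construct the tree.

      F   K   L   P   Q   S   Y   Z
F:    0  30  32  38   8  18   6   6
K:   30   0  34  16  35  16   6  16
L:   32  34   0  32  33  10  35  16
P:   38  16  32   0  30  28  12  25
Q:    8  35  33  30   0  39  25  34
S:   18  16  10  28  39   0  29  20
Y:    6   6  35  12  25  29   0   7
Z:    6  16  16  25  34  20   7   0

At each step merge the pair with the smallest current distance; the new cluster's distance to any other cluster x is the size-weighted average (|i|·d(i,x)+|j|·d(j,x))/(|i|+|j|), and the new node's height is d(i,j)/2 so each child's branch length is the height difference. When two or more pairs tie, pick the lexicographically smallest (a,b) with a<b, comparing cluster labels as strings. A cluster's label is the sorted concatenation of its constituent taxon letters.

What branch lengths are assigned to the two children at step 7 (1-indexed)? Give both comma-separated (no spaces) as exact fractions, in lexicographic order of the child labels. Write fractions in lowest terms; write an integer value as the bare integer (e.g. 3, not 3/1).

1. join F+Y (d=6) ⇒ FY; edges |F|=3, |Y|=3
  updated: d(FY,K)=18, d(FY,L)=67/2, d(FY,P)=25, d(FY,Q)=33/2, d(FY,S)=47/2, d(FY,Z)=13/2
2. join FY+Z (d=13/2) ⇒ FYZ; edges |FY|=1/4, |Z|=13/4
  updated: d(FYZ,K)=52/3, d(FYZ,L)=83/3, d(FYZ,P)=25, d(FYZ,Q)=67/3, d(FYZ,S)=67/3
3. join L+S (d=10) ⇒ LS; edges |L|=5, |S|=5
  updated: d(FYZ,LS)=25, d(K,LS)=25, d(LS,P)=30, d(LS,Q)=36
4. join K+P (d=16) ⇒ KP; edges |K|=8, |P|=8
  updated: d(FYZ,KP)=127/6, d(KP,LS)=55/2, d(KP,Q)=65/2
5. join FYZ+KP (d=127/6) ⇒ FKPYZ; edges |FYZ|=22/3, |KP|=31/12
  updated: d(FKPYZ,LS)=26, d(FKPYZ,Q)=132/5
6. join FKPYZ+LS (d=26) ⇒ FKLPSYZ; edges |FKPYZ|=29/12, |LS|=8
  updated: d(FKLPSYZ,Q)=204/7
7. join FKLPSYZ+Q (d=204/7) ⇒ FKLPQSYZ; edges |FKLPSYZ|=11/7, |Q|=102/7
final tree: (((((F:3,Y:3):1/4,Z:13/4):22/3,(K:8,P:8):31/12):29/12,(L:5,S:5):8):11/7,Q:102/7)
total length: 3023/42

11/7,102/7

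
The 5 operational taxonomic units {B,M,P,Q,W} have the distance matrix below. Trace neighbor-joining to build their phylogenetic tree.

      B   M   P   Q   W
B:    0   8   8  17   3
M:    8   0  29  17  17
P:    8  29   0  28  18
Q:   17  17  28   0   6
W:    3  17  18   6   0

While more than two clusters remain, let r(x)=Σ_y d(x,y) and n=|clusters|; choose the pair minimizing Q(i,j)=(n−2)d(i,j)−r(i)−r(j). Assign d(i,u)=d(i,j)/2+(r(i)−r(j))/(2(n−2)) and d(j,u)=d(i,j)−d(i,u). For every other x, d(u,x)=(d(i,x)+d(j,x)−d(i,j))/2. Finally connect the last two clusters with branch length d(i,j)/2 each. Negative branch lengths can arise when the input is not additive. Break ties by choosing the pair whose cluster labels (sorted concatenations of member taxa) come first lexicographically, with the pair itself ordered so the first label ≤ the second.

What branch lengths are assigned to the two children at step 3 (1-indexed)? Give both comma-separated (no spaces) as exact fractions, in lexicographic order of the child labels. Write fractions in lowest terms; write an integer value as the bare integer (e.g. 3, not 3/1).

9/2,6

iteration 1: select B,P (d=8, Q=-95); attach at lengths (-23/6, 71/6); label the merged cluster BP
  updated: d(BP,M)=29/2, d(BP,Q)=37/2, d(BP,W)=13/2
iteration 2: select BP,M (d=29/2, Q=-59); attach at lengths (5, 19/2); label the merged cluster BMP
  updated: d(BMP,Q)=21/2, d(BMP,W)=9/2
iteration 3: select BMP,Q (d=21/2, Q=-21); attach at lengths (9/2, 6); label the merged cluster BMPQ
  updated: d(BMPQ,W)=0
iteration 4: select BMPQ,W (d=0); attach at lengths (0, 0); label the merged cluster BMPQW
final tree: ((((B:-23/6,P:71/6):5,M:19/2):9/2,Q:6):0,W:0)
total length: 33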